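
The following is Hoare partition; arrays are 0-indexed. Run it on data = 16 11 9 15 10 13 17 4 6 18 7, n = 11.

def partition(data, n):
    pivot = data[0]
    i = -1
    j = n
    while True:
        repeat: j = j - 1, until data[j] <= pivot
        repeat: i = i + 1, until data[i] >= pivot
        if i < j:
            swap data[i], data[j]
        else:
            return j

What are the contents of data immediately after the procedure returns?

7 11 9 15 10 13 6 4 17 18 16

pivot=16
j stops at 10 (7), i stops at 0 (16); swap ⇒ 7 11 9 15 10 13 17 4 6 18 16
j stops at 8 (6), i stops at 6 (17); swap ⇒ 7 11 9 15 10 13 6 4 17 18 16
j stops at 7, i stops at 8; i≥j ⇒ return 7. data=7 11 9 15 10 13 6 4 17 18 16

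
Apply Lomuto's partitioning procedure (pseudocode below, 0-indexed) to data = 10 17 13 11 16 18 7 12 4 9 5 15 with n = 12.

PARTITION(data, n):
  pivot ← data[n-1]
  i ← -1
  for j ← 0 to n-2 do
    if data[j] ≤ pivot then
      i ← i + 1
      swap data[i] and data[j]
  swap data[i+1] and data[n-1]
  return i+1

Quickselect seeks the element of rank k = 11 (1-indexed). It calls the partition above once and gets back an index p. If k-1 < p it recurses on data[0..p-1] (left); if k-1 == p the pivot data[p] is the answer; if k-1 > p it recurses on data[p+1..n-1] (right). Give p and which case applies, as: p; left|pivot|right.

8; right

pivot = data[11] = 15; i = -1
j=0: data[0]=10 ≤ 15 → i=0, swap data[0],data[0] (no change) → 10 17 13 11 16 18 7 12 4 9 5 15
j=1: data[1]=17 > 15 → no swap
j=2: data[2]=13 ≤ 15 → i=1, swap data[1],data[2] → 10 13 17 11 16 18 7 12 4 9 5 15
j=3: data[3]=11 ≤ 15 → i=2, swap data[2],data[3] → 10 13 11 17 16 18 7 12 4 9 5 15
j=4: data[4]=16 > 15 → no swap
j=5: data[5]=18 > 15 → no swap
j=6: data[6]=7 ≤ 15 → i=3, swap data[3],data[6] → 10 13 11 7 16 18 17 12 4 9 5 15
j=7: data[7]=12 ≤ 15 → i=4, swap data[4],data[7] → 10 13 11 7 12 18 17 16 4 9 5 15
j=8: data[8]=4 ≤ 15 → i=5, swap data[5],data[8] → 10 13 11 7 12 4 17 16 18 9 5 15
j=9: data[9]=9 ≤ 15 → i=6, swap data[6],data[9] → 10 13 11 7 12 4 9 16 18 17 5 15
j=10: data[10]=5 ≤ 15 → i=7, swap data[7],data[10] → 10 13 11 7 12 4 9 5 18 17 16 15
final swap data[8],data[11] → 10 13 11 7 12 4 9 5 15 17 16 18; return 8
p = 8; k-1 = 10 > 8 ⇒ right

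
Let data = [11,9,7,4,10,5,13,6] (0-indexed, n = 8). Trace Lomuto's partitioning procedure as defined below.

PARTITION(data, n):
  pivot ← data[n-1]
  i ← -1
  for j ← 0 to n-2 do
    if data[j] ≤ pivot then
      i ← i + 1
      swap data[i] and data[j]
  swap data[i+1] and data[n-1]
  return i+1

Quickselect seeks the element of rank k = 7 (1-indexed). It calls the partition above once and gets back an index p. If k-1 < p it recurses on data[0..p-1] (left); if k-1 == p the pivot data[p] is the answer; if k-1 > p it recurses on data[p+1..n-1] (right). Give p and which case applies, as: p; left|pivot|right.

pivot = data[7] = 6; i = -1
j=0: data[0]=11 > 6 → no swap
j=1: data[1]=9 > 6 → no swap
j=2: data[2]=7 > 6 → no swap
j=3: data[3]=4 ≤ 6 → i=0, swap data[0],data[3] → [4,9,7,11,10,5,13,6]
j=4: data[4]=10 > 6 → no swap
j=5: data[5]=5 ≤ 6 → i=1, swap data[1],data[5] → [4,5,7,11,10,9,13,6]
j=6: data[6]=13 > 6 → no swap
final swap data[2],data[7] → [4,5,6,11,10,9,13,7]; return 2
p = 2; k-1 = 6 > 2 ⇒ right

2; right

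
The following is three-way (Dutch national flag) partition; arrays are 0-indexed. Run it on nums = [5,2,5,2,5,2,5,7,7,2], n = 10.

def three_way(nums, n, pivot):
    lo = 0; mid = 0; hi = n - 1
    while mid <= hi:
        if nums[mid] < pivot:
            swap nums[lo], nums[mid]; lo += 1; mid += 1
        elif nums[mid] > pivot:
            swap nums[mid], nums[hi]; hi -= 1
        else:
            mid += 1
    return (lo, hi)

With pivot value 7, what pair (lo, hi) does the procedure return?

lo=0 mid=0 hi=9
5<7: swap(0,0), lo=1 mid=1 ⇒ [5,2,5,2,5,2,5,7,7,2]
2<7: swap(1,1), lo=2 mid=2 ⇒ [5,2,5,2,5,2,5,7,7,2]
5<7: swap(2,2), lo=3 mid=3 ⇒ [5,2,5,2,5,2,5,7,7,2]
2<7: swap(3,3), lo=4 mid=4 ⇒ [5,2,5,2,5,2,5,7,7,2]
5<7: swap(4,4), lo=5 mid=5 ⇒ [5,2,5,2,5,2,5,7,7,2]
2<7: swap(5,5), lo=6 mid=6 ⇒ [5,2,5,2,5,2,5,7,7,2]
5<7: swap(6,6), lo=7 mid=7 ⇒ [5,2,5,2,5,2,5,7,7,2]
7=7: mid=8
7=7: mid=9
2<7: swap(7,9), lo=8 mid=10 ⇒ [5,2,5,2,5,2,5,2,7,7]
done. lo=8 hi=9; nums=[5,2,5,2,5,2,5,2,7,7]

(8, 9)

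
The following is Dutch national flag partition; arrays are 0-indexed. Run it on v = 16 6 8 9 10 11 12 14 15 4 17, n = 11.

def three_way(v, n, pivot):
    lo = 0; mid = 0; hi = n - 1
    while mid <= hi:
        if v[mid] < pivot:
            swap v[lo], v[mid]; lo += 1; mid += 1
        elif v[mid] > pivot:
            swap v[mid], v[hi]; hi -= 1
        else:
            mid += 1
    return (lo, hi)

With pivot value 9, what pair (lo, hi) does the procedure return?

(3, 3)

pivot = 9; lo=0, mid=0, hi=10
v[mid]=16>9: swap v[0],v[10]; hi=9 → 17 6 8 9 10 11 12 14 15 4 16
v[mid]=17>9: swap v[0],v[9]; hi=8 → 4 6 8 9 10 11 12 14 15 17 16
v[mid]=4<9: swap v[0],v[0]; lo=1,mid=1 → 4 6 8 9 10 11 12 14 15 17 16
v[mid]=6<9: swap v[1],v[1]; lo=2,mid=2 → 4 6 8 9 10 11 12 14 15 17 16
v[mid]=8<9: swap v[2],v[2]; lo=3,mid=3 → 4 6 8 9 10 11 12 14 15 17 16
v[mid]=9=9: mid=4
v[mid]=10>9: swap v[4],v[8]; hi=7 → 4 6 8 9 15 11 12 14 10 17 16
v[mid]=15>9: swap v[4],v[7]; hi=6 → 4 6 8 9 14 11 12 15 10 17 16
v[mid]=14>9: swap v[4],v[6]; hi=5 → 4 6 8 9 12 11 14 15 10 17 16
v[mid]=12>9: swap v[4],v[5]; hi=4 → 4 6 8 9 11 12 14 15 10 17 16
v[mid]=11>9: swap v[4],v[4]; hi=3 → 4 6 8 9 11 12 14 15 10 17 16
end: lo=3, hi=3; v = 4 6 8 9 11 12 14 15 10 17 16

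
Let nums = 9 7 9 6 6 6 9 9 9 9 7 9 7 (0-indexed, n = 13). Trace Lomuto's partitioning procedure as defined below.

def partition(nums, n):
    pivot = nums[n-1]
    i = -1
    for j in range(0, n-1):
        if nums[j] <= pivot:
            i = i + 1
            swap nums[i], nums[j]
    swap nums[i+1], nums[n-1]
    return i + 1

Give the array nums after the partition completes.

7 6 6 6 7 7 9 9 9 9 9 9 9

pivot = nums[12] = 7; i = -1
j=0: nums[0]=9 > 7 → no swap
j=1: nums[1]=7 ≤ 7 → i=0, swap nums[0],nums[1] → 7 9 9 6 6 6 9 9 9 9 7 9 7
j=2: nums[2]=9 > 7 → no swap
j=3: nums[3]=6 ≤ 7 → i=1, swap nums[1],nums[3] → 7 6 9 9 6 6 9 9 9 9 7 9 7
j=4: nums[4]=6 ≤ 7 → i=2, swap nums[2],nums[4] → 7 6 6 9 9 6 9 9 9 9 7 9 7
j=5: nums[5]=6 ≤ 7 → i=3, swap nums[3],nums[5] → 7 6 6 6 9 9 9 9 9 9 7 9 7
j=6: nums[6]=9 > 7 → no swap
j=7: nums[7]=9 > 7 → no swap
j=8: nums[8]=9 > 7 → no swap
j=9: nums[9]=9 > 7 → no swap
j=10: nums[10]=7 ≤ 7 → i=4, swap nums[4],nums[10] → 7 6 6 6 7 9 9 9 9 9 9 9 7
j=11: nums[11]=9 > 7 → no swap
final swap nums[5],nums[12] → 7 6 6 6 7 7 9 9 9 9 9 9 9; return 5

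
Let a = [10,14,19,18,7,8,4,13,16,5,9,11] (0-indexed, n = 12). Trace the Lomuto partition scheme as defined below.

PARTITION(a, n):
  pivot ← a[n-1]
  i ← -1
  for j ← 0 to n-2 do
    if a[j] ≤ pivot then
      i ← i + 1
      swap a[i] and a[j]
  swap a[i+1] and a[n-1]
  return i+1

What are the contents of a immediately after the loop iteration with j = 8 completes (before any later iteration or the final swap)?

pivot=11, i=-1
j=0: 10≤11, i=0, swap(0,0) ⇒ [10,14,19,18,7,8,4,13,16,5,9,11]
j=1: 14>11, skip
j=2: 19>11, skip
j=3: 18>11, skip
j=4: 7≤11, i=1, swap(1,4) ⇒ [10,7,19,18,14,8,4,13,16,5,9,11]
j=5: 8≤11, i=2, swap(2,5) ⇒ [10,7,8,18,14,19,4,13,16,5,9,11]
j=6: 4≤11, i=3, swap(3,6) ⇒ [10,7,8,4,14,19,18,13,16,5,9,11]
j=7: 13>11, skip
j=8: 16>11, skip
(after j=8) a = [10,7,8,4,14,19,18,13,16,5,9,11]

[10,7,8,4,14,19,18,13,16,5,9,11]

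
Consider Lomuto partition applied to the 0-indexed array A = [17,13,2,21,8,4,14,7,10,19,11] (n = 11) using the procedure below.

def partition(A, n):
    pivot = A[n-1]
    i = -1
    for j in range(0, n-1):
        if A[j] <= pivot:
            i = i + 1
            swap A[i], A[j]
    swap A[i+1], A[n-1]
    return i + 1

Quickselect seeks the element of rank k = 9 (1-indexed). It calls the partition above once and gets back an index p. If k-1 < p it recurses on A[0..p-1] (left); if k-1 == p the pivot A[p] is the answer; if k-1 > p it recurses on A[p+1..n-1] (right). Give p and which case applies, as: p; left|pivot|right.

5; right

pivot = A[10] = 11; i = -1
j=0: A[0]=17 > 11 → no swap
j=1: A[1]=13 > 11 → no swap
j=2: A[2]=2 ≤ 11 → i=0, swap A[0],A[2] → [2,13,17,21,8,4,14,7,10,19,11]
j=3: A[3]=21 > 11 → no swap
j=4: A[4]=8 ≤ 11 → i=1, swap A[1],A[4] → [2,8,17,21,13,4,14,7,10,19,11]
j=5: A[5]=4 ≤ 11 → i=2, swap A[2],A[5] → [2,8,4,21,13,17,14,7,10,19,11]
j=6: A[6]=14 > 11 → no swap
j=7: A[7]=7 ≤ 11 → i=3, swap A[3],A[7] → [2,8,4,7,13,17,14,21,10,19,11]
j=8: A[8]=10 ≤ 11 → i=4, swap A[4],A[8] → [2,8,4,7,10,17,14,21,13,19,11]
j=9: A[9]=19 > 11 → no swap
final swap A[5],A[10] → [2,8,4,7,10,11,14,21,13,19,17]; return 5
p = 5; k-1 = 8 > 5 ⇒ right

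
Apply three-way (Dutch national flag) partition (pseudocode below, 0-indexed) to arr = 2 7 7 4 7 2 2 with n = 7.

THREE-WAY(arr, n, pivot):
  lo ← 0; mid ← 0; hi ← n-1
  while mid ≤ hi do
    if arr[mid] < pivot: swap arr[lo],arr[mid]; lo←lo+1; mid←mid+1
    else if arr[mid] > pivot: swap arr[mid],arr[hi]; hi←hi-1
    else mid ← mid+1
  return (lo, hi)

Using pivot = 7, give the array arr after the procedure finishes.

lo=0 mid=0 hi=6
2<7: swap(0,0), lo=1 mid=1 ⇒ 2 7 7 4 7 2 2
7=7: mid=2
7=7: mid=3
4<7: swap(1,3), lo=2 mid=4 ⇒ 2 4 7 7 7 2 2
7=7: mid=5
2<7: swap(2,5), lo=3 mid=6 ⇒ 2 4 2 7 7 7 2
2<7: swap(3,6), lo=4 mid=7 ⇒ 2 4 2 2 7 7 7
done. lo=4 hi=6; arr=2 4 2 2 7 7 7

2 4 2 2 7 7 7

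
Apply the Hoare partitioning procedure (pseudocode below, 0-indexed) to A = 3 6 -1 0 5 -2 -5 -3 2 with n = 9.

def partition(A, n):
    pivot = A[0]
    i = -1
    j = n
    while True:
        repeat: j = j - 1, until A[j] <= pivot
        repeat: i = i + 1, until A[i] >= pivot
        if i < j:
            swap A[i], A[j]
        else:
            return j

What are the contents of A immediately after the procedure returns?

2 -3 -1 0 -5 -2 5 6 3

pivot=3
j stops at 8 (2), i stops at 0 (3); swap ⇒ 2 6 -1 0 5 -2 -5 -3 3
j stops at 7 (-3), i stops at 1 (6); swap ⇒ 2 -3 -1 0 5 -2 -5 6 3
j stops at 6 (-5), i stops at 4 (5); swap ⇒ 2 -3 -1 0 -5 -2 5 6 3
j stops at 5, i stops at 6; i≥j ⇒ return 5. A=2 -3 -1 0 -5 -2 5 6 3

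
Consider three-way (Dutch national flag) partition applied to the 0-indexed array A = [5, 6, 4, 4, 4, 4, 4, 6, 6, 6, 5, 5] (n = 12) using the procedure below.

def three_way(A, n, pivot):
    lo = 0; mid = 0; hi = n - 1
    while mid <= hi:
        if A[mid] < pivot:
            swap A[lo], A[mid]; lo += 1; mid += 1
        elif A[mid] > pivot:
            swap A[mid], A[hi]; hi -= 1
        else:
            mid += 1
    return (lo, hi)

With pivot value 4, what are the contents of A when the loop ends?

[4, 4, 4, 4, 4, 6, 6, 6, 6, 5, 5, 5]

pivot = 4; lo=0, mid=0, hi=11
A[mid]=5>4: swap A[0],A[11]; hi=10 → [5, 6, 4, 4, 4, 4, 4, 6, 6, 6, 5, 5]
A[mid]=5>4: swap A[0],A[10]; hi=9 → [5, 6, 4, 4, 4, 4, 4, 6, 6, 6, 5, 5]
A[mid]=5>4: swap A[0],A[9]; hi=8 → [6, 6, 4, 4, 4, 4, 4, 6, 6, 5, 5, 5]
A[mid]=6>4: swap A[0],A[8]; hi=7 → [6, 6, 4, 4, 4, 4, 4, 6, 6, 5, 5, 5]
A[mid]=6>4: swap A[0],A[7]; hi=6 → [6, 6, 4, 4, 4, 4, 4, 6, 6, 5, 5, 5]
A[mid]=6>4: swap A[0],A[6]; hi=5 → [4, 6, 4, 4, 4, 4, 6, 6, 6, 5, 5, 5]
A[mid]=4=4: mid=1
A[mid]=6>4: swap A[1],A[5]; hi=4 → [4, 4, 4, 4, 4, 6, 6, 6, 6, 5, 5, 5]
A[mid]=4=4: mid=2
A[mid]=4=4: mid=3
A[mid]=4=4: mid=4
A[mid]=4=4: mid=5
end: lo=0, hi=4; A = [4, 4, 4, 4, 4, 6, 6, 6, 6, 5, 5, 5]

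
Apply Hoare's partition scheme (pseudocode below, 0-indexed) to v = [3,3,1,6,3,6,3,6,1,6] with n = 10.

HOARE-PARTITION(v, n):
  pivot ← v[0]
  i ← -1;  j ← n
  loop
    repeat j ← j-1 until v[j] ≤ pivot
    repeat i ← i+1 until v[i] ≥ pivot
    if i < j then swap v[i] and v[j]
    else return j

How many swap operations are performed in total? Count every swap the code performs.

3

pivot=3
j stops at 8 (1), i stops at 0 (3); swap ⇒ [1,3,1,6,3,6,3,6,3,6]
j stops at 6 (3), i stops at 1 (3); swap ⇒ [1,3,1,6,3,6,3,6,3,6]
j stops at 4 (3), i stops at 3 (6); swap ⇒ [1,3,1,3,6,6,3,6,3,6]
j stops at 3, i stops at 4; i≥j ⇒ return 3. v=[1,3,1,3,6,6,3,6,3,6]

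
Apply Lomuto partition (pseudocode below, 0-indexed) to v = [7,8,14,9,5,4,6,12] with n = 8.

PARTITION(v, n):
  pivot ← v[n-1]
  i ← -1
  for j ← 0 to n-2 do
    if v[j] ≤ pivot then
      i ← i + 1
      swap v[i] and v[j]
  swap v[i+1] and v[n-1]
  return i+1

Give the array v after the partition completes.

[7,8,9,5,4,6,12,14]

pivot = v[7] = 12; i = -1
j=0: v[0]=7 ≤ 12 → i=0, swap v[0],v[0] (no change) → [7,8,14,9,5,4,6,12]
j=1: v[1]=8 ≤ 12 → i=1, swap v[1],v[1] (no change) → [7,8,14,9,5,4,6,12]
j=2: v[2]=14 > 12 → no swap
j=3: v[3]=9 ≤ 12 → i=2, swap v[2],v[3] → [7,8,9,14,5,4,6,12]
j=4: v[4]=5 ≤ 12 → i=3, swap v[3],v[4] → [7,8,9,5,14,4,6,12]
j=5: v[5]=4 ≤ 12 → i=4, swap v[4],v[5] → [7,8,9,5,4,14,6,12]
j=6: v[6]=6 ≤ 12 → i=5, swap v[5],v[6] → [7,8,9,5,4,6,14,12]
final swap v[6],v[7] → [7,8,9,5,4,6,12,14]; return 6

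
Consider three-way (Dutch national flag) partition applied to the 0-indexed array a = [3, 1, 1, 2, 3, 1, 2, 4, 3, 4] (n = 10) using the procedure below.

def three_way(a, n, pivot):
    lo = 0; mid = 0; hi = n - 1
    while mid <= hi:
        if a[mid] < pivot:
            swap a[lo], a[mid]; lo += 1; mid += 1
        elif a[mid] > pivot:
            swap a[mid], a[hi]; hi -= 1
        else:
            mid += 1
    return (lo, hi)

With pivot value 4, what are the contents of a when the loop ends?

lo=0 mid=0 hi=9
3<4: swap(0,0), lo=1 mid=1 ⇒ [3, 1, 1, 2, 3, 1, 2, 4, 3, 4]
1<4: swap(1,1), lo=2 mid=2 ⇒ [3, 1, 1, 2, 3, 1, 2, 4, 3, 4]
1<4: swap(2,2), lo=3 mid=3 ⇒ [3, 1, 1, 2, 3, 1, 2, 4, 3, 4]
2<4: swap(3,3), lo=4 mid=4 ⇒ [3, 1, 1, 2, 3, 1, 2, 4, 3, 4]
3<4: swap(4,4), lo=5 mid=5 ⇒ [3, 1, 1, 2, 3, 1, 2, 4, 3, 4]
1<4: swap(5,5), lo=6 mid=6 ⇒ [3, 1, 1, 2, 3, 1, 2, 4, 3, 4]
2<4: swap(6,6), lo=7 mid=7 ⇒ [3, 1, 1, 2, 3, 1, 2, 4, 3, 4]
4=4: mid=8
3<4: swap(7,8), lo=8 mid=9 ⇒ [3, 1, 1, 2, 3, 1, 2, 3, 4, 4]
4=4: mid=10
done. lo=8 hi=9; a=[3, 1, 1, 2, 3, 1, 2, 3, 4, 4]

[3, 1, 1, 2, 3, 1, 2, 3, 4, 4]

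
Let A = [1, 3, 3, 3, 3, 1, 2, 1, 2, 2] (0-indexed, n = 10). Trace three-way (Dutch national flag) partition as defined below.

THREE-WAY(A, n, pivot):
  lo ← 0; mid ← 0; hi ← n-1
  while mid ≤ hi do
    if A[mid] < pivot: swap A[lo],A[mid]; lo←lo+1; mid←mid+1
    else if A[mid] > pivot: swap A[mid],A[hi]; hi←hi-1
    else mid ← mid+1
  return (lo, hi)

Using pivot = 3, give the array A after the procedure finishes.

[1, 1, 2, 1, 2, 2, 3, 3, 3, 3]

lo=0 mid=0 hi=9
1<3: swap(0,0), lo=1 mid=1 ⇒ [1, 3, 3, 3, 3, 1, 2, 1, 2, 2]
3=3: mid=2
3=3: mid=3
3=3: mid=4
3=3: mid=5
1<3: swap(1,5), lo=2 mid=6 ⇒ [1, 1, 3, 3, 3, 3, 2, 1, 2, 2]
2<3: swap(2,6), lo=3 mid=7 ⇒ [1, 1, 2, 3, 3, 3, 3, 1, 2, 2]
1<3: swap(3,7), lo=4 mid=8 ⇒ [1, 1, 2, 1, 3, 3, 3, 3, 2, 2]
2<3: swap(4,8), lo=5 mid=9 ⇒ [1, 1, 2, 1, 2, 3, 3, 3, 3, 2]
2<3: swap(5,9), lo=6 mid=10 ⇒ [1, 1, 2, 1, 2, 2, 3, 3, 3, 3]
done. lo=6 hi=9; A=[1, 1, 2, 1, 2, 2, 3, 3, 3, 3]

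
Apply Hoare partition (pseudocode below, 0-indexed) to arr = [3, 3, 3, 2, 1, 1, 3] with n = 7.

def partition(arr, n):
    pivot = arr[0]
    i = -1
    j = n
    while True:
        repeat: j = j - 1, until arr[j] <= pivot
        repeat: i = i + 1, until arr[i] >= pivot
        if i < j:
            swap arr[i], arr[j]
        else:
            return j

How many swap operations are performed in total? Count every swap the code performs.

pivot = arr[0] = 3; i = -1, j = 7
j→6 (arr[6]=3≤3), i→0 (arr[0]=3≥3); i<j, swap → [3, 3, 3, 2, 1, 1, 3]
j→5 (arr[5]=1≤3), i→1 (arr[1]=3≥3); i<j, swap → [3, 1, 3, 2, 1, 3, 3]
j→4 (arr[4]=1≤3), i→2 (arr[2]=3≥3); i<j, swap → [3, 1, 1, 2, 3, 3, 3]
j→3, i→4; i≥j, return j=3. arr = [3, 1, 1, 2, 3, 3, 3]

3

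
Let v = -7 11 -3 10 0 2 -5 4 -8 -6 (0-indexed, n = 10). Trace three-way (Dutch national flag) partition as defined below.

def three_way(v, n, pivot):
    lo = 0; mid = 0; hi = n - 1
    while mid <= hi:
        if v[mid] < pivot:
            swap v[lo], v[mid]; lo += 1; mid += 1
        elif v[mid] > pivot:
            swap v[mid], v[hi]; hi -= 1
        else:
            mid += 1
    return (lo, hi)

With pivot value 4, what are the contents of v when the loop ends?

pivot = 4; lo=0, mid=0, hi=9
v[mid]=-7<4: swap v[0],v[0]; lo=1,mid=1 → -7 11 -3 10 0 2 -5 4 -8 -6
v[mid]=11>4: swap v[1],v[9]; hi=8 → -7 -6 -3 10 0 2 -5 4 -8 11
v[mid]=-6<4: swap v[1],v[1]; lo=2,mid=2 → -7 -6 -3 10 0 2 -5 4 -8 11
v[mid]=-3<4: swap v[2],v[2]; lo=3,mid=3 → -7 -6 -3 10 0 2 -5 4 -8 11
v[mid]=10>4: swap v[3],v[8]; hi=7 → -7 -6 -3 -8 0 2 -5 4 10 11
v[mid]=-8<4: swap v[3],v[3]; lo=4,mid=4 → -7 -6 -3 -8 0 2 -5 4 10 11
v[mid]=0<4: swap v[4],v[4]; lo=5,mid=5 → -7 -6 -3 -8 0 2 -5 4 10 11
v[mid]=2<4: swap v[5],v[5]; lo=6,mid=6 → -7 -6 -3 -8 0 2 -5 4 10 11
v[mid]=-5<4: swap v[6],v[6]; lo=7,mid=7 → -7 -6 -3 -8 0 2 -5 4 10 11
v[mid]=4=4: mid=8
end: lo=7, hi=7; v = -7 -6 -3 -8 0 2 -5 4 10 11

-7 -6 -3 -8 0 2 -5 4 10 11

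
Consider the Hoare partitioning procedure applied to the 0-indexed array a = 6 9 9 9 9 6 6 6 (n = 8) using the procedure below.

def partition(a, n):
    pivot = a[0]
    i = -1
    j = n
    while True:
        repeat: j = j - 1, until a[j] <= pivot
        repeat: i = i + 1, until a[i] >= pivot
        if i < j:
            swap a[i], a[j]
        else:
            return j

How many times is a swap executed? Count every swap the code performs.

pivot=6
j stops at 7 (6), i stops at 0 (6); swap ⇒ 6 9 9 9 9 6 6 6
j stops at 6 (6), i stops at 1 (9); swap ⇒ 6 6 9 9 9 6 9 6
j stops at 5 (6), i stops at 2 (9); swap ⇒ 6 6 6 9 9 9 9 6
j stops at 2, i stops at 3; i≥j ⇒ return 2. a=6 6 6 9 9 9 9 6

3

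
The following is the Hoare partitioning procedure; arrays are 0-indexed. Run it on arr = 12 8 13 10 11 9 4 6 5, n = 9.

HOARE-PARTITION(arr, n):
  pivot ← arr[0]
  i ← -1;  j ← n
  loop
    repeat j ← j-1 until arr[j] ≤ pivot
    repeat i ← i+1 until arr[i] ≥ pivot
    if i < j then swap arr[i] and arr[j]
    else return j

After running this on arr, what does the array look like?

5 8 6 10 11 9 4 13 12

pivot=12
j stops at 8 (5), i stops at 0 (12); swap ⇒ 5 8 13 10 11 9 4 6 12
j stops at 7 (6), i stops at 2 (13); swap ⇒ 5 8 6 10 11 9 4 13 12
j stops at 6, i stops at 7; i≥j ⇒ return 6. arr=5 8 6 10 11 9 4 13 12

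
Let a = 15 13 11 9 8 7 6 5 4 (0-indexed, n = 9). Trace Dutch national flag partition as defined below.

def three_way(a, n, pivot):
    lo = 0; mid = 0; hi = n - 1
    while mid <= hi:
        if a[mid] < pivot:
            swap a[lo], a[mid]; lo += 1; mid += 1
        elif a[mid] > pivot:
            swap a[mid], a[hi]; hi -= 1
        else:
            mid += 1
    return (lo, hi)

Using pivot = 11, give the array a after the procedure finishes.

pivot = 11; lo=0, mid=0, hi=8
a[mid]=15>11: swap a[0],a[8]; hi=7 → 4 13 11 9 8 7 6 5 15
a[mid]=4<11: swap a[0],a[0]; lo=1,mid=1 → 4 13 11 9 8 7 6 5 15
a[mid]=13>11: swap a[1],a[7]; hi=6 → 4 5 11 9 8 7 6 13 15
a[mid]=5<11: swap a[1],a[1]; lo=2,mid=2 → 4 5 11 9 8 7 6 13 15
a[mid]=11=11: mid=3
a[mid]=9<11: swap a[2],a[3]; lo=3,mid=4 → 4 5 9 11 8 7 6 13 15
a[mid]=8<11: swap a[3],a[4]; lo=4,mid=5 → 4 5 9 8 11 7 6 13 15
a[mid]=7<11: swap a[4],a[5]; lo=5,mid=6 → 4 5 9 8 7 11 6 13 15
a[mid]=6<11: swap a[5],a[6]; lo=6,mid=7 → 4 5 9 8 7 6 11 13 15
end: lo=6, hi=6; a = 4 5 9 8 7 6 11 13 15

4 5 9 8 7 6 11 13 15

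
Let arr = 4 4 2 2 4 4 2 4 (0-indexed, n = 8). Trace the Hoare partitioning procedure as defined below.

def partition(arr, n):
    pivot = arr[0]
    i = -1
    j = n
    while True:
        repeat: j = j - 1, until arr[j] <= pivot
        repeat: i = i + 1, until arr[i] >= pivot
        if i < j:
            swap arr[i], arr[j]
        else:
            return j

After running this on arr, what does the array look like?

4 2 2 2 4 4 4 4

pivot=4
j stops at 7 (4), i stops at 0 (4); swap ⇒ 4 4 2 2 4 4 2 4
j stops at 6 (2), i stops at 1 (4); swap ⇒ 4 2 2 2 4 4 4 4
j stops at 5 (4), i stops at 4 (4); swap ⇒ 4 2 2 2 4 4 4 4
j stops at 4, i stops at 5; i≥j ⇒ return 4. arr=4 2 2 2 4 4 4 4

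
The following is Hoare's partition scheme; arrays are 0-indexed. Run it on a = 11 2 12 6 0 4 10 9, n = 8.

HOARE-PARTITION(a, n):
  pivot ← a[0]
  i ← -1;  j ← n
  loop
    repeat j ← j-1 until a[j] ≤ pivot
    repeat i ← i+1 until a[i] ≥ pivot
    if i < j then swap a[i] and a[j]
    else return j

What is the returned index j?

5

pivot=11
j stops at 7 (9), i stops at 0 (11); swap ⇒ 9 2 12 6 0 4 10 11
j stops at 6 (10), i stops at 2 (12); swap ⇒ 9 2 10 6 0 4 12 11
j stops at 5, i stops at 6; i≥j ⇒ return 5. a=9 2 10 6 0 4 12 11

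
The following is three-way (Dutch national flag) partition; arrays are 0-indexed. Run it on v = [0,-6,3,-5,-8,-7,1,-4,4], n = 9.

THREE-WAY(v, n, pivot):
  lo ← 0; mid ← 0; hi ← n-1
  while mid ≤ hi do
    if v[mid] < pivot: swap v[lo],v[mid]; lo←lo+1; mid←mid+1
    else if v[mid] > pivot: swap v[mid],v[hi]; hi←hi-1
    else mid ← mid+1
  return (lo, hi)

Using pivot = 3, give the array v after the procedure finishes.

lo=0 mid=0 hi=8
0<3: swap(0,0), lo=1 mid=1 ⇒ [0,-6,3,-5,-8,-7,1,-4,4]
-6<3: swap(1,1), lo=2 mid=2 ⇒ [0,-6,3,-5,-8,-7,1,-4,4]
3=3: mid=3
-5<3: swap(2,3), lo=3 mid=4 ⇒ [0,-6,-5,3,-8,-7,1,-4,4]
-8<3: swap(3,4), lo=4 mid=5 ⇒ [0,-6,-5,-8,3,-7,1,-4,4]
-7<3: swap(4,5), lo=5 mid=6 ⇒ [0,-6,-5,-8,-7,3,1,-4,4]
1<3: swap(5,6), lo=6 mid=7 ⇒ [0,-6,-5,-8,-7,1,3,-4,4]
-4<3: swap(6,7), lo=7 mid=8 ⇒ [0,-6,-5,-8,-7,1,-4,3,4]
4>3: swap(8,8), hi=7 ⇒ [0,-6,-5,-8,-7,1,-4,3,4]
done. lo=7 hi=7; v=[0,-6,-5,-8,-7,1,-4,3,4]

[0,-6,-5,-8,-7,1,-4,3,4]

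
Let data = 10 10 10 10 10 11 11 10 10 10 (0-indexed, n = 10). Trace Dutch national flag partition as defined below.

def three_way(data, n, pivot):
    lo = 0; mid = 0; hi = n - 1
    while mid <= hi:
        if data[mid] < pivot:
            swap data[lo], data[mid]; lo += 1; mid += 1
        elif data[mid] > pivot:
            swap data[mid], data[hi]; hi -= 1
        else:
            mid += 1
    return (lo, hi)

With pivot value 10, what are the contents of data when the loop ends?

pivot = 10; lo=0, mid=0, hi=9
data[mid]=10=10: mid=1
data[mid]=10=10: mid=2
data[mid]=10=10: mid=3
data[mid]=10=10: mid=4
data[mid]=10=10: mid=5
data[mid]=11>10: swap data[5],data[9]; hi=8 → 10 10 10 10 10 10 11 10 10 11
data[mid]=10=10: mid=6
data[mid]=11>10: swap data[6],data[8]; hi=7 → 10 10 10 10 10 10 10 10 11 11
data[mid]=10=10: mid=7
data[mid]=10=10: mid=8
end: lo=0, hi=7; data = 10 10 10 10 10 10 10 10 11 11

10 10 10 10 10 10 10 10 11 11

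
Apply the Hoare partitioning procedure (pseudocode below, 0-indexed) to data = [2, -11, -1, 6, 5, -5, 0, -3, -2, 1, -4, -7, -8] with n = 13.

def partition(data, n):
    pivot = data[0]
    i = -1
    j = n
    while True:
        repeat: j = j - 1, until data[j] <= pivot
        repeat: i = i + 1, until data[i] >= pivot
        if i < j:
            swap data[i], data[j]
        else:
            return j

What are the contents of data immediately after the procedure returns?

pivot=2
j stops at 12 (-8), i stops at 0 (2); swap ⇒ [-8, -11, -1, 6, 5, -5, 0, -3, -2, 1, -4, -7, 2]
j stops at 11 (-7), i stops at 3 (6); swap ⇒ [-8, -11, -1, -7, 5, -5, 0, -3, -2, 1, -4, 6, 2]
j stops at 10 (-4), i stops at 4 (5); swap ⇒ [-8, -11, -1, -7, -4, -5, 0, -3, -2, 1, 5, 6, 2]
j stops at 9, i stops at 10; i≥j ⇒ return 9. data=[-8, -11, -1, -7, -4, -5, 0, -3, -2, 1, 5, 6, 2]

[-8, -11, -1, -7, -4, -5, 0, -3, -2, 1, 5, 6, 2]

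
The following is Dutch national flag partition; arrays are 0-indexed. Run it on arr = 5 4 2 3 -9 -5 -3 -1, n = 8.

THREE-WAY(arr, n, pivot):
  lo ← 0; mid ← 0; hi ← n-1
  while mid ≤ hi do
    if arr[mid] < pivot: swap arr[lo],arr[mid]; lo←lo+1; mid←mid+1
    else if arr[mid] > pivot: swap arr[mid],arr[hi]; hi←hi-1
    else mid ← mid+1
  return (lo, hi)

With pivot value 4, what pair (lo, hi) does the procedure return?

pivot = 4; lo=0, mid=0, hi=7
arr[mid]=5>4: swap arr[0],arr[7]; hi=6 → -1 4 2 3 -9 -5 -3 5
arr[mid]=-1<4: swap arr[0],arr[0]; lo=1,mid=1 → -1 4 2 3 -9 -5 -3 5
arr[mid]=4=4: mid=2
arr[mid]=2<4: swap arr[1],arr[2]; lo=2,mid=3 → -1 2 4 3 -9 -5 -3 5
arr[mid]=3<4: swap arr[2],arr[3]; lo=3,mid=4 → -1 2 3 4 -9 -5 -3 5
arr[mid]=-9<4: swap arr[3],arr[4]; lo=4,mid=5 → -1 2 3 -9 4 -5 -3 5
arr[mid]=-5<4: swap arr[4],arr[5]; lo=5,mid=6 → -1 2 3 -9 -5 4 -3 5
arr[mid]=-3<4: swap arr[5],arr[6]; lo=6,mid=7 → -1 2 3 -9 -5 -3 4 5
end: lo=6, hi=6; arr = -1 2 3 -9 -5 -3 4 5

(6, 6)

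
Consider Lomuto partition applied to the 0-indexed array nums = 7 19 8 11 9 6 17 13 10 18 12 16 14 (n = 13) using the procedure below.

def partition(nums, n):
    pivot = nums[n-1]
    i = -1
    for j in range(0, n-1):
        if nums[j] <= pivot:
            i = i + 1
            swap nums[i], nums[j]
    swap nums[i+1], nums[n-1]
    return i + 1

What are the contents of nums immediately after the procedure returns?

pivot=14, i=-1
j=0: 7≤14, i=0, swap(0,0) ⇒ 7 19 8 11 9 6 17 13 10 18 12 16 14
j=1: 19>14, skip
j=2: 8≤14, i=1, swap(1,2) ⇒ 7 8 19 11 9 6 17 13 10 18 12 16 14
j=3: 11≤14, i=2, swap(2,3) ⇒ 7 8 11 19 9 6 17 13 10 18 12 16 14
j=4: 9≤14, i=3, swap(3,4) ⇒ 7 8 11 9 19 6 17 13 10 18 12 16 14
j=5: 6≤14, i=4, swap(4,5) ⇒ 7 8 11 9 6 19 17 13 10 18 12 16 14
j=6: 17>14, skip
j=7: 13≤14, i=5, swap(5,7) ⇒ 7 8 11 9 6 13 17 19 10 18 12 16 14
j=8: 10≤14, i=6, swap(6,8) ⇒ 7 8 11 9 6 13 10 19 17 18 12 16 14
j=9: 18>14, skip
j=10: 12≤14, i=7, swap(7,10) ⇒ 7 8 11 9 6 13 10 12 17 18 19 16 14
j=11: 16>14, skip
swap(8,12) ⇒ 7 8 11 9 6 13 10 12 14 18 19 16 17; return 8

7 8 11 9 6 13 10 12 14 18 19 16 17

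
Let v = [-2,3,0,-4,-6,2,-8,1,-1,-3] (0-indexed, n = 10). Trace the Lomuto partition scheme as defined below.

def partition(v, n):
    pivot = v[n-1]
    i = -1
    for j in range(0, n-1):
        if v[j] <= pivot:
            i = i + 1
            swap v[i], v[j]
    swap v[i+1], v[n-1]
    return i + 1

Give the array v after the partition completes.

pivot = v[9] = -3; i = -1
j=0: v[0]=-2 > -3 → no swap
j=1: v[1]=3 > -3 → no swap
j=2: v[2]=0 > -3 → no swap
j=3: v[3]=-4 ≤ -3 → i=0, swap v[0],v[3] → [-4,3,0,-2,-6,2,-8,1,-1,-3]
j=4: v[4]=-6 ≤ -3 → i=1, swap v[1],v[4] → [-4,-6,0,-2,3,2,-8,1,-1,-3]
j=5: v[5]=2 > -3 → no swap
j=6: v[6]=-8 ≤ -3 → i=2, swap v[2],v[6] → [-4,-6,-8,-2,3,2,0,1,-1,-3]
j=7: v[7]=1 > -3 → no swap
j=8: v[8]=-1 > -3 → no swap
final swap v[3],v[9] → [-4,-6,-8,-3,3,2,0,1,-1,-2]; return 3

[-4,-6,-8,-3,3,2,0,1,-1,-2]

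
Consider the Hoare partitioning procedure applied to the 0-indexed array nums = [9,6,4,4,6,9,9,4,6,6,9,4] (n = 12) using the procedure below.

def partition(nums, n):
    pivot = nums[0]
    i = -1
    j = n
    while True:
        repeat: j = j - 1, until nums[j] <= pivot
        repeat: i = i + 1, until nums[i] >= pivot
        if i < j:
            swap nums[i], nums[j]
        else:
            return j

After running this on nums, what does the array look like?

pivot = nums[0] = 9; i = -1, j = 12
j→11 (nums[11]=4≤9), i→0 (nums[0]=9≥9); i<j, swap → [4,6,4,4,6,9,9,4,6,6,9,9]
j→10 (nums[10]=9≤9), i→5 (nums[5]=9≥9); i<j, swap → [4,6,4,4,6,9,9,4,6,6,9,9]
j→9 (nums[9]=6≤9), i→6 (nums[6]=9≥9); i<j, swap → [4,6,4,4,6,9,6,4,6,9,9,9]
j→8, i→9; i≥j, return j=8. nums = [4,6,4,4,6,9,6,4,6,9,9,9]

[4,6,4,4,6,9,6,4,6,9,9,9]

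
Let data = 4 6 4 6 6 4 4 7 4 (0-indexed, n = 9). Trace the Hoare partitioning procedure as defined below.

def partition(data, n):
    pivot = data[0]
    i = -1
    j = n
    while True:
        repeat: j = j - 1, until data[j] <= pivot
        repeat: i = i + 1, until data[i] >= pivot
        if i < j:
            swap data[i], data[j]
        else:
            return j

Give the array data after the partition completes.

pivot=4
j stops at 8 (4), i stops at 0 (4); swap ⇒ 4 6 4 6 6 4 4 7 4
j stops at 6 (4), i stops at 1 (6); swap ⇒ 4 4 4 6 6 4 6 7 4
j stops at 5 (4), i stops at 2 (4); swap ⇒ 4 4 4 6 6 4 6 7 4
j stops at 2, i stops at 3; i≥j ⇒ return 2. data=4 4 4 6 6 4 6 7 4

4 4 4 6 6 4 6 7 4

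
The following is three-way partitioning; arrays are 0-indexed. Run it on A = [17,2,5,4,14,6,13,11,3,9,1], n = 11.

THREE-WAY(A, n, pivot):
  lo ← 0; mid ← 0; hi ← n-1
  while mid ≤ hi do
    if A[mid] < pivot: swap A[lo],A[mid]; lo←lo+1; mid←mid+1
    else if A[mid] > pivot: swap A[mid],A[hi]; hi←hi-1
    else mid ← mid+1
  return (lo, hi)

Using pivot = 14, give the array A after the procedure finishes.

pivot = 14; lo=0, mid=0, hi=10
A[mid]=17>14: swap A[0],A[10]; hi=9 → [1,2,5,4,14,6,13,11,3,9,17]
A[mid]=1<14: swap A[0],A[0]; lo=1,mid=1 → [1,2,5,4,14,6,13,11,3,9,17]
A[mid]=2<14: swap A[1],A[1]; lo=2,mid=2 → [1,2,5,4,14,6,13,11,3,9,17]
A[mid]=5<14: swap A[2],A[2]; lo=3,mid=3 → [1,2,5,4,14,6,13,11,3,9,17]
A[mid]=4<14: swap A[3],A[3]; lo=4,mid=4 → [1,2,5,4,14,6,13,11,3,9,17]
A[mid]=14=14: mid=5
A[mid]=6<14: swap A[4],A[5]; lo=5,mid=6 → [1,2,5,4,6,14,13,11,3,9,17]
A[mid]=13<14: swap A[5],A[6]; lo=6,mid=7 → [1,2,5,4,6,13,14,11,3,9,17]
A[mid]=11<14: swap A[6],A[7]; lo=7,mid=8 → [1,2,5,4,6,13,11,14,3,9,17]
A[mid]=3<14: swap A[7],A[8]; lo=8,mid=9 → [1,2,5,4,6,13,11,3,14,9,17]
A[mid]=9<14: swap A[8],A[9]; lo=9,mid=10 → [1,2,5,4,6,13,11,3,9,14,17]
end: lo=9, hi=9; A = [1,2,5,4,6,13,11,3,9,14,17]

[1,2,5,4,6,13,11,3,9,14,17]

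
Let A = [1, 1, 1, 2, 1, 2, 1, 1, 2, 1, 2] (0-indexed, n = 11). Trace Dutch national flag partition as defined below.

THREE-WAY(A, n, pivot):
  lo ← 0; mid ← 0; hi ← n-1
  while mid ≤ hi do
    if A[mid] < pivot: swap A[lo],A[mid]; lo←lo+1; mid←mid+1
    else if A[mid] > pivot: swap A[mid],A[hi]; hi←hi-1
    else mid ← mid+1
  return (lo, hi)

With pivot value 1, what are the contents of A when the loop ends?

pivot = 1; lo=0, mid=0, hi=10
A[mid]=1=1: mid=1
A[mid]=1=1: mid=2
A[mid]=1=1: mid=3
A[mid]=2>1: swap A[3],A[10]; hi=9 → [1, 1, 1, 2, 1, 2, 1, 1, 2, 1, 2]
A[mid]=2>1: swap A[3],A[9]; hi=8 → [1, 1, 1, 1, 1, 2, 1, 1, 2, 2, 2]
A[mid]=1=1: mid=4
A[mid]=1=1: mid=5
A[mid]=2>1: swap A[5],A[8]; hi=7 → [1, 1, 1, 1, 1, 2, 1, 1, 2, 2, 2]
A[mid]=2>1: swap A[5],A[7]; hi=6 → [1, 1, 1, 1, 1, 1, 1, 2, 2, 2, 2]
A[mid]=1=1: mid=6
A[mid]=1=1: mid=7
end: lo=0, hi=6; A = [1, 1, 1, 1, 1, 1, 1, 2, 2, 2, 2]

[1, 1, 1, 1, 1, 1, 1, 2, 2, 2, 2]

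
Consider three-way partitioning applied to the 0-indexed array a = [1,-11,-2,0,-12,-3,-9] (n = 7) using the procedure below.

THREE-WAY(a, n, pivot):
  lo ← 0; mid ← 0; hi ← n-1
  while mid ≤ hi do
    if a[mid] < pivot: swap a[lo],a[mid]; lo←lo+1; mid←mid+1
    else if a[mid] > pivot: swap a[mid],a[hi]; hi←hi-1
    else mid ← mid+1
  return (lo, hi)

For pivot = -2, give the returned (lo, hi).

(4, 4)

pivot = -2; lo=0, mid=0, hi=6
a[mid]=1>-2: swap a[0],a[6]; hi=5 → [-9,-11,-2,0,-12,-3,1]
a[mid]=-9<-2: swap a[0],a[0]; lo=1,mid=1 → [-9,-11,-2,0,-12,-3,1]
a[mid]=-11<-2: swap a[1],a[1]; lo=2,mid=2 → [-9,-11,-2,0,-12,-3,1]
a[mid]=-2=-2: mid=3
a[mid]=0>-2: swap a[3],a[5]; hi=4 → [-9,-11,-2,-3,-12,0,1]
a[mid]=-3<-2: swap a[2],a[3]; lo=3,mid=4 → [-9,-11,-3,-2,-12,0,1]
a[mid]=-12<-2: swap a[3],a[4]; lo=4,mid=5 → [-9,-11,-3,-12,-2,0,1]
end: lo=4, hi=4; a = [-9,-11,-3,-12,-2,0,1]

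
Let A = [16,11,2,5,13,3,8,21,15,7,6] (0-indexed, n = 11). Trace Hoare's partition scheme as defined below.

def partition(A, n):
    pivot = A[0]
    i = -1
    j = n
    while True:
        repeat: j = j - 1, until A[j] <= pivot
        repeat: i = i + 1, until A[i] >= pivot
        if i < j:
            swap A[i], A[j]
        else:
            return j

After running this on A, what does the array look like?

[6,11,2,5,13,3,8,7,15,21,16]

pivot = A[0] = 16; i = -1, j = 11
j→10 (A[10]=6≤16), i→0 (A[0]=16≥16); i<j, swap → [6,11,2,5,13,3,8,21,15,7,16]
j→9 (A[9]=7≤16), i→7 (A[7]=21≥16); i<j, swap → [6,11,2,5,13,3,8,7,15,21,16]
j→8, i→9; i≥j, return j=8. A = [6,11,2,5,13,3,8,7,15,21,16]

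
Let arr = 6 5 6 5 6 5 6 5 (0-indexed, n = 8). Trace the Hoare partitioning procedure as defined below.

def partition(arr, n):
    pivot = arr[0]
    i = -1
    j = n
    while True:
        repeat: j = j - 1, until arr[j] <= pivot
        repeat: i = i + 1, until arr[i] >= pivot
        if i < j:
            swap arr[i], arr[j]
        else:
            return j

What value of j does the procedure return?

pivot = arr[0] = 6; i = -1, j = 8
j→7 (arr[7]=5≤6), i→0 (arr[0]=6≥6); i<j, swap → 5 5 6 5 6 5 6 6
j→6 (arr[6]=6≤6), i→2 (arr[2]=6≥6); i<j, swap → 5 5 6 5 6 5 6 6
j→5 (arr[5]=5≤6), i→4 (arr[4]=6≥6); i<j, swap → 5 5 6 5 5 6 6 6
j→4, i→5; i≥j, return j=4. arr = 5 5 6 5 5 6 6 6

4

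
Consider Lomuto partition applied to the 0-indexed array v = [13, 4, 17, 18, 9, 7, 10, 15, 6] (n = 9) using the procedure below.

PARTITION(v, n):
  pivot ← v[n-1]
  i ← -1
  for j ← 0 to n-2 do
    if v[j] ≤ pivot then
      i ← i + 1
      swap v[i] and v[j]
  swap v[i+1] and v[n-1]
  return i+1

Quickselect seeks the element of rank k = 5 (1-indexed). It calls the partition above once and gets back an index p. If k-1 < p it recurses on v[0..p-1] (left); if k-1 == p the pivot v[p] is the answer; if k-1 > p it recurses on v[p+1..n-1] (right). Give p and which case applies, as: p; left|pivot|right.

pivot = v[8] = 6; i = -1
j=0: v[0]=13 > 6 → no swap
j=1: v[1]=4 ≤ 6 → i=0, swap v[0],v[1] → [4, 13, 17, 18, 9, 7, 10, 15, 6]
j=2: v[2]=17 > 6 → no swap
j=3: v[3]=18 > 6 → no swap
j=4: v[4]=9 > 6 → no swap
j=5: v[5]=7 > 6 → no swap
j=6: v[6]=10 > 6 → no swap
j=7: v[7]=15 > 6 → no swap
final swap v[1],v[8] → [4, 6, 17, 18, 9, 7, 10, 15, 13]; return 1
p = 1; k-1 = 4 > 1 ⇒ right

1; right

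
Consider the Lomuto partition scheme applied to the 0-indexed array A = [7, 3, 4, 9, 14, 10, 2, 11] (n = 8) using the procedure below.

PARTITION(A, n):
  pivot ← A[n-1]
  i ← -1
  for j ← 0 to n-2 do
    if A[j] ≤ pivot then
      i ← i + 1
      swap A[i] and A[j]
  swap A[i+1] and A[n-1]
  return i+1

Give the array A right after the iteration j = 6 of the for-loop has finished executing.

[7, 3, 4, 9, 10, 2, 14, 11]

pivot = A[7] = 11; i = -1
j=0: A[0]=7 ≤ 11 → i=0, swap A[0],A[0] (no change) → [7, 3, 4, 9, 14, 10, 2, 11]
j=1: A[1]=3 ≤ 11 → i=1, swap A[1],A[1] (no change) → [7, 3, 4, 9, 14, 10, 2, 11]
j=2: A[2]=4 ≤ 11 → i=2, swap A[2],A[2] (no change) → [7, 3, 4, 9, 14, 10, 2, 11]
j=3: A[3]=9 ≤ 11 → i=3, swap A[3],A[3] (no change) → [7, 3, 4, 9, 14, 10, 2, 11]
j=4: A[4]=14 > 11 → no swap
j=5: A[5]=10 ≤ 11 → i=4, swap A[4],A[5] → [7, 3, 4, 9, 10, 14, 2, 11]
j=6: A[6]=2 ≤ 11 → i=5, swap A[5],A[6] → [7, 3, 4, 9, 10, 2, 14, 11]
(after j=6) A = [7, 3, 4, 9, 10, 2, 14, 11]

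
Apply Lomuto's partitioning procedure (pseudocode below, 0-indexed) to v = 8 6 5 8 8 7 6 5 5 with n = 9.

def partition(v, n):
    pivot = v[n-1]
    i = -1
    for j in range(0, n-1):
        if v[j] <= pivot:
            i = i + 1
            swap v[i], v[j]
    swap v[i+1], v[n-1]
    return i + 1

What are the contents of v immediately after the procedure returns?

pivot=5, i=-1
j=0: 8>5, skip
j=1: 6>5, skip
j=2: 5≤5, i=0, swap(0,2) ⇒ 5 6 8 8 8 7 6 5 5
j=3: 8>5, skip
j=4: 8>5, skip
j=5: 7>5, skip
j=6: 6>5, skip
j=7: 5≤5, i=1, swap(1,7) ⇒ 5 5 8 8 8 7 6 6 5
swap(2,8) ⇒ 5 5 5 8 8 7 6 6 8; return 2

5 5 5 8 8 7 6 6 8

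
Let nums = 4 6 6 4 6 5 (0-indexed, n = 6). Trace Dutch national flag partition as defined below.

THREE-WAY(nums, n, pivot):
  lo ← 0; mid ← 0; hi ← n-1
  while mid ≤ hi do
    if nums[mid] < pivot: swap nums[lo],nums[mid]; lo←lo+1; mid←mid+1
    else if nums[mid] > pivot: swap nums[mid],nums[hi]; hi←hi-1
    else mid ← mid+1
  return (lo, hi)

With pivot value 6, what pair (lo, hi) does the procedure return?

lo=0 mid=0 hi=5
4<6: swap(0,0), lo=1 mid=1 ⇒ 4 6 6 4 6 5
6=6: mid=2
6=6: mid=3
4<6: swap(1,3), lo=2 mid=4 ⇒ 4 4 6 6 6 5
6=6: mid=5
5<6: swap(2,5), lo=3 mid=6 ⇒ 4 4 5 6 6 6
done. lo=3 hi=5; nums=4 4 5 6 6 6

(3, 5)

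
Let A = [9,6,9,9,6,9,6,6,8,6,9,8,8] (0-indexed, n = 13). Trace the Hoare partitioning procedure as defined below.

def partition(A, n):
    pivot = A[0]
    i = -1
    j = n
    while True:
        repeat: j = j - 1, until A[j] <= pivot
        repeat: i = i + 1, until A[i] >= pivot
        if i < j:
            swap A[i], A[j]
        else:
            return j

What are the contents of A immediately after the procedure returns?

pivot=9
j stops at 12 (8), i stops at 0 (9); swap ⇒ [8,6,9,9,6,9,6,6,8,6,9,8,9]
j stops at 11 (8), i stops at 2 (9); swap ⇒ [8,6,8,9,6,9,6,6,8,6,9,9,9]
j stops at 10 (9), i stops at 3 (9); swap ⇒ [8,6,8,9,6,9,6,6,8,6,9,9,9]
j stops at 9 (6), i stops at 5 (9); swap ⇒ [8,6,8,9,6,6,6,6,8,9,9,9,9]
j stops at 8, i stops at 9; i≥j ⇒ return 8. A=[8,6,8,9,6,6,6,6,8,9,9,9,9]

[8,6,8,9,6,6,6,6,8,9,9,9,9]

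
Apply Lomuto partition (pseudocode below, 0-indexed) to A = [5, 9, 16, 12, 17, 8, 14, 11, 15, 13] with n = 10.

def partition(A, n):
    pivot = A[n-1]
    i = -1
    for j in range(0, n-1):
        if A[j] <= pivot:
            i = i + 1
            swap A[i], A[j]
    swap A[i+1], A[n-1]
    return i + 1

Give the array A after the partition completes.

[5, 9, 12, 8, 11, 13, 14, 17, 15, 16]

pivot = A[9] = 13; i = -1
j=0: A[0]=5 ≤ 13 → i=0, swap A[0],A[0] (no change) → [5, 9, 16, 12, 17, 8, 14, 11, 15, 13]
j=1: A[1]=9 ≤ 13 → i=1, swap A[1],A[1] (no change) → [5, 9, 16, 12, 17, 8, 14, 11, 15, 13]
j=2: A[2]=16 > 13 → no swap
j=3: A[3]=12 ≤ 13 → i=2, swap A[2],A[3] → [5, 9, 12, 16, 17, 8, 14, 11, 15, 13]
j=4: A[4]=17 > 13 → no swap
j=5: A[5]=8 ≤ 13 → i=3, swap A[3],A[5] → [5, 9, 12, 8, 17, 16, 14, 11, 15, 13]
j=6: A[6]=14 > 13 → no swap
j=7: A[7]=11 ≤ 13 → i=4, swap A[4],A[7] → [5, 9, 12, 8, 11, 16, 14, 17, 15, 13]
j=8: A[8]=15 > 13 → no swap
final swap A[5],A[9] → [5, 9, 12, 8, 11, 13, 14, 17, 15, 16]; return 5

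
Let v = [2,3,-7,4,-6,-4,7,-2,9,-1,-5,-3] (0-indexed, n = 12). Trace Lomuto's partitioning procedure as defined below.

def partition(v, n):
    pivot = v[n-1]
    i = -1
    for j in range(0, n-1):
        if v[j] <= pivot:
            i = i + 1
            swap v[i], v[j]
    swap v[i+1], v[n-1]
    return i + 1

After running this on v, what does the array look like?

[-7,-6,-4,-5,-3,2,7,-2,9,-1,4,3]

pivot = v[11] = -3; i = -1
j=0: v[0]=2 > -3 → no swap
j=1: v[1]=3 > -3 → no swap
j=2: v[2]=-7 ≤ -3 → i=0, swap v[0],v[2] → [-7,3,2,4,-6,-4,7,-2,9,-1,-5,-3]
j=3: v[3]=4 > -3 → no swap
j=4: v[4]=-6 ≤ -3 → i=1, swap v[1],v[4] → [-7,-6,2,4,3,-4,7,-2,9,-1,-5,-3]
j=5: v[5]=-4 ≤ -3 → i=2, swap v[2],v[5] → [-7,-6,-4,4,3,2,7,-2,9,-1,-5,-3]
j=6: v[6]=7 > -3 → no swap
j=7: v[7]=-2 > -3 → no swap
j=8: v[8]=9 > -3 → no swap
j=9: v[9]=-1 > -3 → no swap
j=10: v[10]=-5 ≤ -3 → i=3, swap v[3],v[10] → [-7,-6,-4,-5,3,2,7,-2,9,-1,4,-3]
final swap v[4],v[11] → [-7,-6,-4,-5,-3,2,7,-2,9,-1,4,3]; return 4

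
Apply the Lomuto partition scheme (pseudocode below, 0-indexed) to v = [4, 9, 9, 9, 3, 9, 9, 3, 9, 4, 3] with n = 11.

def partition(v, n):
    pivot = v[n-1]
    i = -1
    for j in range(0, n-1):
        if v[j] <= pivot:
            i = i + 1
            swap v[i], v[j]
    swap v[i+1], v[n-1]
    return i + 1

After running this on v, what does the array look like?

pivot=3, i=-1
j=0: 4>3, skip
j=1: 9>3, skip
j=2: 9>3, skip
j=3: 9>3, skip
j=4: 3≤3, i=0, swap(0,4) ⇒ [3, 9, 9, 9, 4, 9, 9, 3, 9, 4, 3]
j=5: 9>3, skip
j=6: 9>3, skip
j=7: 3≤3, i=1, swap(1,7) ⇒ [3, 3, 9, 9, 4, 9, 9, 9, 9, 4, 3]
j=8: 9>3, skip
j=9: 4>3, skip
swap(2,10) ⇒ [3, 3, 3, 9, 4, 9, 9, 9, 9, 4, 9]; return 2

[3, 3, 3, 9, 4, 9, 9, 9, 9, 4, 9]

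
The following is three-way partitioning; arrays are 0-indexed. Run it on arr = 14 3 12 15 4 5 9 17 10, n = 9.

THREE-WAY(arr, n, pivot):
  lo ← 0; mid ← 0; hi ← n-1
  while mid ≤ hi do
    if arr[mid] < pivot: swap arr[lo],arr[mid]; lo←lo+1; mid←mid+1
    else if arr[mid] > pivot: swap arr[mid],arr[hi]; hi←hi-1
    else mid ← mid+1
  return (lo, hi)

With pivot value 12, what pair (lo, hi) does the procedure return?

(5, 5)

pivot = 12; lo=0, mid=0, hi=8
arr[mid]=14>12: swap arr[0],arr[8]; hi=7 → 10 3 12 15 4 5 9 17 14
arr[mid]=10<12: swap arr[0],arr[0]; lo=1,mid=1 → 10 3 12 15 4 5 9 17 14
arr[mid]=3<12: swap arr[1],arr[1]; lo=2,mid=2 → 10 3 12 15 4 5 9 17 14
arr[mid]=12=12: mid=3
arr[mid]=15>12: swap arr[3],arr[7]; hi=6 → 10 3 12 17 4 5 9 15 14
arr[mid]=17>12: swap arr[3],arr[6]; hi=5 → 10 3 12 9 4 5 17 15 14
arr[mid]=9<12: swap arr[2],arr[3]; lo=3,mid=4 → 10 3 9 12 4 5 17 15 14
arr[mid]=4<12: swap arr[3],arr[4]; lo=4,mid=5 → 10 3 9 4 12 5 17 15 14
arr[mid]=5<12: swap arr[4],arr[5]; lo=5,mid=6 → 10 3 9 4 5 12 17 15 14
end: lo=5, hi=5; arr = 10 3 9 4 5 12 17 15 14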